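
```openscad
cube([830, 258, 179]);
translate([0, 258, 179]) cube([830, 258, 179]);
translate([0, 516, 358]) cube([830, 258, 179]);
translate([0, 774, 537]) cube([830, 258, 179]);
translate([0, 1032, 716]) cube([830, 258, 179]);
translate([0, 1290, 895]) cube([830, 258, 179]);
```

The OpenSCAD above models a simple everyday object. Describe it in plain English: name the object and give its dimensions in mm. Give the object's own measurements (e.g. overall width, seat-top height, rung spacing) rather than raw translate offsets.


A straight staircase of 6 solid steps. Each step is 830 mm wide (x), 258 mm deep (y, the going) and 179 mm tall (the rise). The first step rests on the floor; each subsequent step sits one going further in +y and one rise higher in +z, directly behind and above the previous step with no overlap.


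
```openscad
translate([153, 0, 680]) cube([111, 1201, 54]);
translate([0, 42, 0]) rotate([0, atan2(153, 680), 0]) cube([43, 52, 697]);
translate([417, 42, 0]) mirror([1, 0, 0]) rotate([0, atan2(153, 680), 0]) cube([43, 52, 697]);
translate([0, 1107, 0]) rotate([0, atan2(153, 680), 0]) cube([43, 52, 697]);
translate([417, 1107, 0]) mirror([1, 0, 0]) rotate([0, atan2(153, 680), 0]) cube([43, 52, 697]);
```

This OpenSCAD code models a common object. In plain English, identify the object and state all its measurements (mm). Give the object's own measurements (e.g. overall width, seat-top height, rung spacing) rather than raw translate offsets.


A sawhorse. A 111×1201×54 mm beam (x, y, z) sits on two A-frame leg pairs. Each pair is two raked legs of 43×52 mm section (52 mm along y) splaying symmetrically in x. Each leg rises 680 mm vertically over 153 mm of horizontal reach and is 697 mm long along its own axis. Every leg's outer bottom edge rests on the floor and its outer top edge meets a bottom edge of the beam — the left legs (tilting toward +x) meet the beam's −x bottom edge, the right legs (their mirror images, tilting toward −x) meet its +x bottom edge — so the leg tops tuck under the beam, the beam's underside is 680 mm above the floor, and the feet are 417 mm apart outside-to-outside with the beam centred between them. The two leg pairs are set in 42 mm from either end of the beam.


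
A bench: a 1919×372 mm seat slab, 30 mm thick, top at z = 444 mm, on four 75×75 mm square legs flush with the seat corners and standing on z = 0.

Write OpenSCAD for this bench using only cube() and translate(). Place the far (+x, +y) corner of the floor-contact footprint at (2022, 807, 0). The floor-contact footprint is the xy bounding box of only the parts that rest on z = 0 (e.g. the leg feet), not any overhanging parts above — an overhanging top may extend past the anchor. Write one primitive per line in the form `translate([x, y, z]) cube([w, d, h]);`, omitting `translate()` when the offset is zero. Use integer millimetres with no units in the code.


translate([103, 435, 414]) cube([1919, 372, 30]);
translate([103, 435, 0]) cube([75, 75, 414]);
translate([103, 732, 0]) cube([75, 75, 414]);
translate([1947, 435, 0]) cube([75, 75, 414]);
translate([1947, 732, 0]) cube([75, 75, 414]);


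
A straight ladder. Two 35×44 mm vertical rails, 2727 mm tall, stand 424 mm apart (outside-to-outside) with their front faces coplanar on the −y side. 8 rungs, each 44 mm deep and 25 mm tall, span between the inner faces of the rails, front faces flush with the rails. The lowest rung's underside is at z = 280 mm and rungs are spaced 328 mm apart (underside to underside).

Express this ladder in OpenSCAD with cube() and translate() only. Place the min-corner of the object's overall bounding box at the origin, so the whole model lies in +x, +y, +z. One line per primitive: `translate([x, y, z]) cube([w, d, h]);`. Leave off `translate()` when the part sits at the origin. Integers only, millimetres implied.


// rung span = 424 - 2*35 = 354
// rung[k] z = 280 + k*328
cube([35, 44, 2727]);
translate([389, 0, 0]) cube([35, 44, 2727]);
translate([35, 0, 280]) cube([354, 44, 25]);
translate([35, 0, 608]) cube([354, 44, 25]);
translate([35, 0, 936]) cube([354, 44, 25]);
translate([35, 0, 1264]) cube([354, 44, 25]);
translate([35, 0, 1592]) cube([354, 44, 25]);
translate([35, 0, 1920]) cube([354, 44, 25]);
translate([35, 0, 2248]) cube([354, 44, 25]);
translate([35, 0, 2576]) cube([354, 44, 25]);


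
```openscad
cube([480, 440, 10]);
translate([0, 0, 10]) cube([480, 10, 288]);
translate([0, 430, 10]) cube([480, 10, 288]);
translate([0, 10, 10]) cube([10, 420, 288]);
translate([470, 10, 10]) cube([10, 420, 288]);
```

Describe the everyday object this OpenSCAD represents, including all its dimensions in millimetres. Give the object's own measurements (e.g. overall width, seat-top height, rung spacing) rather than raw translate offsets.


An open-topped rectangular box: outside dimensions 480×440×298 mm, with a uniform wall and base thickness of 10 mm. The base is a full 480×440 slab on the floor; four walls sit on top of the base. The front and back walls (the −y and +y sides) span the full width; the two side walls fit between them.


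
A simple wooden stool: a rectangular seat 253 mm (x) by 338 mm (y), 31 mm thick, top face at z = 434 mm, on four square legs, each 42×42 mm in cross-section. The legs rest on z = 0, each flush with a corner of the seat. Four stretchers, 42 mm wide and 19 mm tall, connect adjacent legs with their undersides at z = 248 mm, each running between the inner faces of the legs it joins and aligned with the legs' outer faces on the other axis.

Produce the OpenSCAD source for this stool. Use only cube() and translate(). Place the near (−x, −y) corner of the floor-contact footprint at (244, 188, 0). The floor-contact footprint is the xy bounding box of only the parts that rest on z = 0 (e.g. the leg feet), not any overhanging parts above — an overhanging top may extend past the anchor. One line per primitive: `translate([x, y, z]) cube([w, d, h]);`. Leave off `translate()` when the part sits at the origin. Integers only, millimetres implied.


translate([244, 188, 403]) cube([253, 338, 31]);
translate([244, 188, 0]) cube([42, 42, 403]);
translate([455, 188, 0]) cube([42, 42, 403]);
translate([244, 484, 0]) cube([42, 42, 403]);
translate([455, 484, 0]) cube([42, 42, 403]);
translate([286, 188, 248]) cube([169, 42, 19]);
translate([286, 484, 248]) cube([169, 42, 19]);
translate([244, 230, 248]) cube([42, 254, 19]);
translate([455, 230, 248]) cube([42, 254, 19]);


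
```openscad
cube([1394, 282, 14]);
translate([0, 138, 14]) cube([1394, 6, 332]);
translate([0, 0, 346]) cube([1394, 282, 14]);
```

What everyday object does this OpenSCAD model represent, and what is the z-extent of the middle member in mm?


An I-beam. The web height is 332 mm.

Two wide flanges with a thin centred web — an I-beam. Overall 360 mm minus two 14 mm flanges gives a web of 360 − 2·14 = 332 mm.


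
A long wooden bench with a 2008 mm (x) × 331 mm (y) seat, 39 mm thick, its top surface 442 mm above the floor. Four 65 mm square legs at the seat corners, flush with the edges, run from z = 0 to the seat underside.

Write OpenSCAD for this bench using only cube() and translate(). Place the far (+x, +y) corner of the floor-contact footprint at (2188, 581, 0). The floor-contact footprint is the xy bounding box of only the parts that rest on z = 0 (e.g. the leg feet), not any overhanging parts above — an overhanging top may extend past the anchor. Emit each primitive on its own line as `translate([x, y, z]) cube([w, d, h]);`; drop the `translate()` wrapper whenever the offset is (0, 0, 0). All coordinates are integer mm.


// leg_h = 442 − 39 = 403
translate([180, 250, 403]) cube([2008, 331, 39]);
translate([180, 250, 0]) cube([65, 65, 403]);
translate([180, 516, 0]) cube([65, 65, 403]);
translate([2123, 250, 0]) cube([65, 65, 403]);
translate([2123, 516, 0]) cube([65, 65, 403]);


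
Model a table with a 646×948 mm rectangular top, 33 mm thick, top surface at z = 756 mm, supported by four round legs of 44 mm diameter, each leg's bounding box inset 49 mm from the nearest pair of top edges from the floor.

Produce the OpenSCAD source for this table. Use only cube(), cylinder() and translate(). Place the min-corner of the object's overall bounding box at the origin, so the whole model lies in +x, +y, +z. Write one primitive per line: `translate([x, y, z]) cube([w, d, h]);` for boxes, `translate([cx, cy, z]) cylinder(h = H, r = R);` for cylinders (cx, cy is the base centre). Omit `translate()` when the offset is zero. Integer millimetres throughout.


translate([0, 0, 723]) cube([646, 948, 33]);
translate([71, 71, 0]) cylinder(h = 723, r = 22);
translate([575, 71, 0]) cylinder(h = 723, r = 22);
translate([71, 877, 0]) cylinder(h = 723, r = 22);
translate([575, 877, 0]) cylinder(h = 723, r = 22);


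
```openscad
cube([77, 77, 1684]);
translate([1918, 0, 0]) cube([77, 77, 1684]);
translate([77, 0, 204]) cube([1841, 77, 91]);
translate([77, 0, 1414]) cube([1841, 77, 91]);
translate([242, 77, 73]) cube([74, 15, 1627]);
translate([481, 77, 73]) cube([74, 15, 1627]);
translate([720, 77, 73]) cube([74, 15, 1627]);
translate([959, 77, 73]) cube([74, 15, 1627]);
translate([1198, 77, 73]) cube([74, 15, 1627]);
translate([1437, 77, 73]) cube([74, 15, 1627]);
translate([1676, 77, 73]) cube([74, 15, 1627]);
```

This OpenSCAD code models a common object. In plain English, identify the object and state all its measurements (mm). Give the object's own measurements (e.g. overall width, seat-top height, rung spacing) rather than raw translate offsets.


A fence section. Two 77×77 mm posts, 1684 mm tall, stand on the floor with a clear span of 1841 mm between their inner faces. Two horizontal rails of 77×91 mm section span the gap between the posts with their undersides at z = 204 mm and z = 1414 mm, flush with the posts' −y face. 7 pickets, each 74 mm wide, 15 mm thick and 1627 mm tall, are fixed to the +y face of the rails with their bottoms at z = 73 mm, spaced across the span with a 165 mm gap after the −x post and between neighbouring pickets, with 168 mm left before the +x post.


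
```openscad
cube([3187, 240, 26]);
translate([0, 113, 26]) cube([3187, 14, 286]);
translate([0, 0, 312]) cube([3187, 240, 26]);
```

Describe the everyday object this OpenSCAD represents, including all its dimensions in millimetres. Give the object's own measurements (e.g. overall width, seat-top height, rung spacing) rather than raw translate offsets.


An I-beam lying along x, 3187 mm long. Overall section height 338 mm. Two flanges 240 mm wide (y) and 26 mm thick, one on the floor and one at the top; a web 14 mm thick runs between them, centred on the flange width.


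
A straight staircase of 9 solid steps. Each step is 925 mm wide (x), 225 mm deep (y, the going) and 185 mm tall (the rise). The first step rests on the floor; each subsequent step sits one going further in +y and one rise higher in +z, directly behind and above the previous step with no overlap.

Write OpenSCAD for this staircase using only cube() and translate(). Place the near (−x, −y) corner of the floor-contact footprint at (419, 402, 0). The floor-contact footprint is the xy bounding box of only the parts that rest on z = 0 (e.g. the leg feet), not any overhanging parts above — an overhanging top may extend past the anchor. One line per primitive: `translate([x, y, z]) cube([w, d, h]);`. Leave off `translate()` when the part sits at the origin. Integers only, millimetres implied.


translate([419, 402, 0]) cube([925, 225, 185]);
translate([419, 627, 185]) cube([925, 225, 185]);
translate([419, 852, 370]) cube([925, 225, 185]);
translate([419, 1077, 555]) cube([925, 225, 185]);
translate([419, 1302, 740]) cube([925, 225, 185]);
translate([419, 1527, 925]) cube([925, 225, 185]);
translate([419, 1752, 1110]) cube([925, 225, 185]);
translate([419, 1977, 1295]) cube([925, 225, 185]);
translate([419, 2202, 1480]) cube([925, 225, 185]);


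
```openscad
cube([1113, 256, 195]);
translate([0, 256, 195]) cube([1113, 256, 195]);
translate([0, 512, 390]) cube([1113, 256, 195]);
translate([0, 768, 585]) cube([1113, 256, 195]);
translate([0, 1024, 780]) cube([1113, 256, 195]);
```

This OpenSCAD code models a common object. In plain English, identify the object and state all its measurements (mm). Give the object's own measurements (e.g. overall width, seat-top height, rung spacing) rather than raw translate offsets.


A straight staircase of 5 solid steps. Each step is 1113 mm wide (x), 256 mm deep (y, the going) and 195 mm tall (the rise). The first step rests on the floor; each subsequent step sits one going further in +y and one rise higher in +z, directly behind and above the previous step with no overlap.


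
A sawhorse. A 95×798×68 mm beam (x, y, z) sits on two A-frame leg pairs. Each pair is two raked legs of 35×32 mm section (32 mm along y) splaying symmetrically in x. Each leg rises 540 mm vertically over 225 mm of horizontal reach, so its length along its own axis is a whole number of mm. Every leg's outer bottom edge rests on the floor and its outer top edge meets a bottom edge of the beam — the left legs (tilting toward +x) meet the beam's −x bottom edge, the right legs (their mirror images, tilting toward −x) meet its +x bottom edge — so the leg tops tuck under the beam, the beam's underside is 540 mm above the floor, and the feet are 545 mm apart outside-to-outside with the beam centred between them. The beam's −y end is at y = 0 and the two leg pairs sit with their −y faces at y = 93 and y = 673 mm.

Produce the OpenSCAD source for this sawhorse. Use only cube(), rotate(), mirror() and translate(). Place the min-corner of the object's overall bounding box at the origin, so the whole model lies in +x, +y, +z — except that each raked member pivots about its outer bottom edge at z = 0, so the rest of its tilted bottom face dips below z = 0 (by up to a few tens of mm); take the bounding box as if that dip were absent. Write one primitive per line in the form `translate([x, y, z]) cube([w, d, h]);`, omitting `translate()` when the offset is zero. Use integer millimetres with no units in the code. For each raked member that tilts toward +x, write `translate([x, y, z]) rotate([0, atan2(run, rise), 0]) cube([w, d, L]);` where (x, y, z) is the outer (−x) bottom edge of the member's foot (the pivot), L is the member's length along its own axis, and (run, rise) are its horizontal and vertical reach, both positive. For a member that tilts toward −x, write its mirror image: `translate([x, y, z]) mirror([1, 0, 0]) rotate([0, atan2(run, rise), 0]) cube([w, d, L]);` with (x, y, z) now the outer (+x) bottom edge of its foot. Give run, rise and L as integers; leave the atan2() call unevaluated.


translate([225, 0, 540]) cube([95, 798, 68]);
translate([0, 93, 0]) rotate([0, atan2(225, 540), 0]) cube([35, 32, 585]);
translate([545, 93, 0]) mirror([1, 0, 0]) rotate([0, atan2(225, 540), 0]) cube([35, 32, 585]);
translate([0, 673, 0]) rotate([0, atan2(225, 540), 0]) cube([35, 32, 585]);
translate([545, 673, 0]) mirror([1, 0, 0]) rotate([0, atan2(225, 540), 0]) cube([35, 32, 585]);


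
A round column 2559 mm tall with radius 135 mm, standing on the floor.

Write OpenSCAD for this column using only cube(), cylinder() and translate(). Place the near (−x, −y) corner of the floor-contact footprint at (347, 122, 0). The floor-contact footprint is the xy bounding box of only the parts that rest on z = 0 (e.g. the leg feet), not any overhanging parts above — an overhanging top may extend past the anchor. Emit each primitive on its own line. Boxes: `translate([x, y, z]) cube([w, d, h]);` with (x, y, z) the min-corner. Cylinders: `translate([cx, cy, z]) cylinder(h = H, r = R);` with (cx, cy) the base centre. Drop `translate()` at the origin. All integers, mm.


translate([482, 257, 0]) cylinder(h = 2559, r = 135);


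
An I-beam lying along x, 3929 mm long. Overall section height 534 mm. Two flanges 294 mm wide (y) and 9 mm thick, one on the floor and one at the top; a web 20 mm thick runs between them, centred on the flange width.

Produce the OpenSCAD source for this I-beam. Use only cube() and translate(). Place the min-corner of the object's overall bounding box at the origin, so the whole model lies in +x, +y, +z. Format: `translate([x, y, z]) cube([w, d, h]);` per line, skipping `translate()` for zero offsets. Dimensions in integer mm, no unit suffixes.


cube([3929, 294, 9]);
translate([0, 137, 9]) cube([3929, 20, 516]);
translate([0, 0, 525]) cube([3929, 294, 9]);


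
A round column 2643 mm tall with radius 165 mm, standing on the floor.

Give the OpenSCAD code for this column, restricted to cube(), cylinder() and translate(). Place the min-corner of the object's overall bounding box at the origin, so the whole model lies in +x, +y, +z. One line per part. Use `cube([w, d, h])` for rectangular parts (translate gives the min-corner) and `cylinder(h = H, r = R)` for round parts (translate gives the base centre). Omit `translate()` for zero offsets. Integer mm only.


translate([165, 165, 0]) cylinder(h = 2643, r = 165);


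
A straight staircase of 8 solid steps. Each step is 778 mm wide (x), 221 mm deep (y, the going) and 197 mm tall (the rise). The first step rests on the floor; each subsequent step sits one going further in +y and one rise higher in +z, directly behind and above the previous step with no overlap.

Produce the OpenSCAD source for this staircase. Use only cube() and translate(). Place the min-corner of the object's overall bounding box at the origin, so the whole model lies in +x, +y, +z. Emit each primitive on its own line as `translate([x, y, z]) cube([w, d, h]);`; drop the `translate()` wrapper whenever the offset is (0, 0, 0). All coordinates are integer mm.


cube([778, 221, 197]);
translate([0, 221, 197]) cube([778, 221, 197]);
translate([0, 442, 394]) cube([778, 221, 197]);
translate([0, 663, 591]) cube([778, 221, 197]);
translate([0, 884, 788]) cube([778, 221, 197]);
translate([0, 1105, 985]) cube([778, 221, 197]);
translate([0, 1326, 1182]) cube([778, 221, 197]);
translate([0, 1547, 1379]) cube([778, 221, 197]);


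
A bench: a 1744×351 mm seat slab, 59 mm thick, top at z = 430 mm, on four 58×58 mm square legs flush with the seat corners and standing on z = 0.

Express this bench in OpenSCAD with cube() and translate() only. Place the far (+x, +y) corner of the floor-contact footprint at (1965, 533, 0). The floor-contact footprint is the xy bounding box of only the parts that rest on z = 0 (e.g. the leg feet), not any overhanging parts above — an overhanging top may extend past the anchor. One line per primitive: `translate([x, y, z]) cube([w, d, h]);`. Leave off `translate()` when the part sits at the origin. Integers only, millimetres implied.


translate([221, 182, 371]) cube([1744, 351, 59]);
translate([221, 182, 0]) cube([58, 58, 371]);
translate([221, 475, 0]) cube([58, 58, 371]);
translate([1907, 182, 0]) cube([58, 58, 371]);
translate([1907, 475, 0]) cube([58, 58, 371]);


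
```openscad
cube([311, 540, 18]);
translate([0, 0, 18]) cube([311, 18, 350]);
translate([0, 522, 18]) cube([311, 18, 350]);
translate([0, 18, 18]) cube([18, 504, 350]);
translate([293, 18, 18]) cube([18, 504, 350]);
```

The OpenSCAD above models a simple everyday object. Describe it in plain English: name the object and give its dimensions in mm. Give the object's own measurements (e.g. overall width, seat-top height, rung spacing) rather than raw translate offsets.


An open-topped rectangular box: outside dimensions 311×540×368 mm, with a uniform wall and base thickness of 18 mm. The base is a full 311×540 slab on the floor; four walls sit on top of the base. The front and back walls (the −y and +y sides) span the full width; the two side walls fit between them.


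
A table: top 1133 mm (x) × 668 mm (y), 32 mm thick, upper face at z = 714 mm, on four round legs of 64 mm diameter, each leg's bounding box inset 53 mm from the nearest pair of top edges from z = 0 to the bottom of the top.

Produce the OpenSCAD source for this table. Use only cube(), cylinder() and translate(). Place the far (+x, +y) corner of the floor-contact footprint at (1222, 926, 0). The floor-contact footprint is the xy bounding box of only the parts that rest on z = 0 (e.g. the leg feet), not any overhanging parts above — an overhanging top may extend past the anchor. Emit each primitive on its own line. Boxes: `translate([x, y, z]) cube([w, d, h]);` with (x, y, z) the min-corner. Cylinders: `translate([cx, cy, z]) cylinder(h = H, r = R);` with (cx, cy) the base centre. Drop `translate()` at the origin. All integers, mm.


translate([142, 311, 682]) cube([1133, 668, 32]);
translate([227, 396, 0]) cylinder(h = 682, r = 32);
translate([1190, 396, 0]) cylinder(h = 682, r = 32);
translate([227, 894, 0]) cylinder(h = 682, r = 32);
translate([1190, 894, 0]) cylinder(h = 682, r = 32);


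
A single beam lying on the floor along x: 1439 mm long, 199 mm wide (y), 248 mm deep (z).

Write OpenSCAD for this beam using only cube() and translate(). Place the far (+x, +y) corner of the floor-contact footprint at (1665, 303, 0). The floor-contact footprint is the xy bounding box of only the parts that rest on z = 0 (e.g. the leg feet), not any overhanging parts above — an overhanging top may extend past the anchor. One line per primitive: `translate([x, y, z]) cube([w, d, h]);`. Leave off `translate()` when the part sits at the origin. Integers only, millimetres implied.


translate([226, 104, 0]) cube([1439, 199, 248]);


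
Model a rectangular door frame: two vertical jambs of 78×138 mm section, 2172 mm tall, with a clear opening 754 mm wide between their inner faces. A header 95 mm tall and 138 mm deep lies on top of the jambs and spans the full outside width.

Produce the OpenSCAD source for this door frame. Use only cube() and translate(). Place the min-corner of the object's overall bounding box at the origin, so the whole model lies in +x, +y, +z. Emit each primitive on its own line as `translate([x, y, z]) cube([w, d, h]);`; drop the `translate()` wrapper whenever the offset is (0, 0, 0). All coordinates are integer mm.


cube([78, 138, 2172]);
translate([832, 0, 0]) cube([78, 138, 2172]);
translate([0, 0, 2172]) cube([910, 138, 95]);


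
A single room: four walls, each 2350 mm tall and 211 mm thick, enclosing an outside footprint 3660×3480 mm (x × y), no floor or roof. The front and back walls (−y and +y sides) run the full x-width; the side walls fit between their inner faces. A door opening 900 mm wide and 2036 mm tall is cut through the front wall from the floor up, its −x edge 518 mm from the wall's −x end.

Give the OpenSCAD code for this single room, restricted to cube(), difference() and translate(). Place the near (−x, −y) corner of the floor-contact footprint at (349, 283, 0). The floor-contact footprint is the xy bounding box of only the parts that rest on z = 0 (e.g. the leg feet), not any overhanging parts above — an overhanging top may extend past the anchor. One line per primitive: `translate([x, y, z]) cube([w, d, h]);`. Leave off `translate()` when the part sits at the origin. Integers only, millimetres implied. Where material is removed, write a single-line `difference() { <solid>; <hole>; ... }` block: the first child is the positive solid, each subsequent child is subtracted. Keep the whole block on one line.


difference() { translate([349, 283, 0]) cube([3660, 211, 2350]); translate([867, 283, 0]) cube([900, 211, 2036]); }
translate([349, 3552, 0]) cube([3660, 211, 2350]);
translate([349, 494, 0]) cube([211, 3058, 2350]);
translate([3798, 494, 0]) cube([211, 3058, 2350]);


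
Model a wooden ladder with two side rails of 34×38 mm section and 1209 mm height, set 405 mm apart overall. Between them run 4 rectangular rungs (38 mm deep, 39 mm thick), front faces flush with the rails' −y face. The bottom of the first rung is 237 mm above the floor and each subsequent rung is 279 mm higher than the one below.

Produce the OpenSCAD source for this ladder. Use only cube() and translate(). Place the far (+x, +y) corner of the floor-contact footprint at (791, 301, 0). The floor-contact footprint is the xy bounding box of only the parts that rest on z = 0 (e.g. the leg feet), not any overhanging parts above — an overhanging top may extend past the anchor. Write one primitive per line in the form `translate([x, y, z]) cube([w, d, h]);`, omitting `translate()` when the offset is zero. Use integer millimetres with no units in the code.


translate([386, 263, 0]) cube([34, 38, 1209]);
translate([757, 263, 0]) cube([34, 38, 1209]);
translate([420, 263, 237]) cube([337, 38, 39]);
translate([420, 263, 516]) cube([337, 38, 39]);
translate([420, 263, 795]) cube([337, 38, 39]);
translate([420, 263, 1074]) cube([337, 38, 39]);


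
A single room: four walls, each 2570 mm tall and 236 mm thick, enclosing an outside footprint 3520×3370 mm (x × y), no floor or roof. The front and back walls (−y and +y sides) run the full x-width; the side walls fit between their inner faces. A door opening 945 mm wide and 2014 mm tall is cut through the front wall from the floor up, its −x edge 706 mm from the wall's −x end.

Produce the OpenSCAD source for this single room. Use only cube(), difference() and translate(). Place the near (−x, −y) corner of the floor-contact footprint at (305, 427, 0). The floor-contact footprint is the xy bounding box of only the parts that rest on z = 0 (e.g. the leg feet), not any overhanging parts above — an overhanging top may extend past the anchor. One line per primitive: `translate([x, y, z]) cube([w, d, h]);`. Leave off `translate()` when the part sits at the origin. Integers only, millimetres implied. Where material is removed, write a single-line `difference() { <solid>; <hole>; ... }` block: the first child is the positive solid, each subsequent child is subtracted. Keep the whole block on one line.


difference() { translate([305, 427, 0]) cube([3520, 236, 2570]); translate([1011, 427, 0]) cube([945, 236, 2014]); }
translate([305, 3561, 0]) cube([3520, 236, 2570]);
translate([305, 663, 0]) cube([236, 2898, 2570]);
translate([3589, 663, 0]) cube([236, 2898, 2570]);


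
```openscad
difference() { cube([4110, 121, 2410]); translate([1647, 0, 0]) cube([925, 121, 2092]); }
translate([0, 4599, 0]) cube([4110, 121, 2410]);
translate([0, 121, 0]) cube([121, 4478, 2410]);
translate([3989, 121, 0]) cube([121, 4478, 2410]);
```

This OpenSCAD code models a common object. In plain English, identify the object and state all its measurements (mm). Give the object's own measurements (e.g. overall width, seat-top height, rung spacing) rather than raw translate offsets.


A single room: four walls, each 2410 mm tall and 121 mm thick, enclosing an outside footprint 4110×4720 mm (x × y), no floor or roof. The front and back walls (−y and +y sides) run the full x-width; the side walls fit between their inner faces. A door opening 925 mm wide and 2092 mm tall is cut through the front wall from the floor up, its −x edge 1647 mm from the wall's −x end.


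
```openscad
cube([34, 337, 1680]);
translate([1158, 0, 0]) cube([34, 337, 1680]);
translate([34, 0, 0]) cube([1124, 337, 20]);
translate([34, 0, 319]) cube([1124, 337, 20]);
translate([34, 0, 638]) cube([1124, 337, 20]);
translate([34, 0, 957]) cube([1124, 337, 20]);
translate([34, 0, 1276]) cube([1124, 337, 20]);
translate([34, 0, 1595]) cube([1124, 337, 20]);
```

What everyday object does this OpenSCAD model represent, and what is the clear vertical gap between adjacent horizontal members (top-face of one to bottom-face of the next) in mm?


A bookshelf. The clear shelf gap is 299 mm.

Two tall side panels with 6 horizontal boards between them — a bookshelf. The first two shelf undersides are at z = 0 and z = 319; with shelf thickness 20, the clear gap is 319 − 0 − 20 = 299 mm.


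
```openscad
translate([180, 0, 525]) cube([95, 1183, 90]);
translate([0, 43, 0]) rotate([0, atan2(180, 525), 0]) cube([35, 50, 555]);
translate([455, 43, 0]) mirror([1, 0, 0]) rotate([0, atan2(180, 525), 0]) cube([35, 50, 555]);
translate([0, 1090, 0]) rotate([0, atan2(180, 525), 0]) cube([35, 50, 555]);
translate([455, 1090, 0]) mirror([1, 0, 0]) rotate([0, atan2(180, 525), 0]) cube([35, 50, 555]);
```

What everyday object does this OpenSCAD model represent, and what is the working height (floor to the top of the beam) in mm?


A sawhorse. The overall height is 615 mm.

A beam across two mirrored pairs of raked legs — a sawhorse. The beam's underside is at z = 525 (matching the legs' vertical rise in atan2(180, 525)) and the beam is 90 mm tall, so its top is at 525 + 90 = 615 mm. The raked legs top out at the beam's underside, so that is the highest point.


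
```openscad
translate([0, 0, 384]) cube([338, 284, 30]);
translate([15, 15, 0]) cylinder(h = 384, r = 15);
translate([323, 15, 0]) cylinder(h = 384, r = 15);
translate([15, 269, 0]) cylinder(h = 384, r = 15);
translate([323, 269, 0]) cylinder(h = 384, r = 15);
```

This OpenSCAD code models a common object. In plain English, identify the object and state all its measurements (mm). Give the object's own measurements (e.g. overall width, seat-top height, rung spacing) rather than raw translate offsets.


A simple wooden stool: a rectangular seat 338 mm (x) by 284 mm (y), 30 mm thick, top face at z = 414 mm, on four round legs, each 30 mm in diameter. The legs rest on z = 0, each leg's axis is inset half a diameter from the nearest pair of seat edges (so the leg's bounding box is flush with the corner).


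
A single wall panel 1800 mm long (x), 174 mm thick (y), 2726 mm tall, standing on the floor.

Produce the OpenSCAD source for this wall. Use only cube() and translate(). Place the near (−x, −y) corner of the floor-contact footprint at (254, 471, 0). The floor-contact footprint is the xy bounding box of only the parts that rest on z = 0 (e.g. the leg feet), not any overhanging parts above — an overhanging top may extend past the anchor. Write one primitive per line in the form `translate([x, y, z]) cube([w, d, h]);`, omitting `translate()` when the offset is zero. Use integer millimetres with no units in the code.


translate([254, 471, 0]) cube([1800, 174, 2726]);


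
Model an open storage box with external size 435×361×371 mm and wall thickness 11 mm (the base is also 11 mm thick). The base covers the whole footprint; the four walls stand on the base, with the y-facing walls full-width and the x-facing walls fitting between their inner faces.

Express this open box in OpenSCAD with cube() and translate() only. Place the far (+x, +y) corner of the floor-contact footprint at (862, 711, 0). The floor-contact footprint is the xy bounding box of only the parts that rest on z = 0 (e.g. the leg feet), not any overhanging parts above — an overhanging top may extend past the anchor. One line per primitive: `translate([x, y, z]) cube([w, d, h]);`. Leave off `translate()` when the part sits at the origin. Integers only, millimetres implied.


translate([427, 350, 0]) cube([435, 361, 11]);
translate([427, 350, 11]) cube([435, 11, 360]);
translate([427, 700, 11]) cube([435, 11, 360]);
translate([427, 361, 11]) cube([11, 339, 360]);
translate([851, 361, 11]) cube([11, 339, 360]);


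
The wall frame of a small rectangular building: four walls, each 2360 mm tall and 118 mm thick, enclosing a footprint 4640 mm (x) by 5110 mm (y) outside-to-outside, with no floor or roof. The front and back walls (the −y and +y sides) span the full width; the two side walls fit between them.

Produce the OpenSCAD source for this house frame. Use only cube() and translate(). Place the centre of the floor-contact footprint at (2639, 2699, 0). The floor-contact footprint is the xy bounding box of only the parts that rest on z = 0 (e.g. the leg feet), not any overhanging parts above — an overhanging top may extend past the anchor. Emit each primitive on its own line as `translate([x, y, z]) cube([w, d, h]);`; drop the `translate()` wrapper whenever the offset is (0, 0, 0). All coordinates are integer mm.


translate([319, 144, 0]) cube([4640, 118, 2360]);
translate([319, 5136, 0]) cube([4640, 118, 2360]);
translate([319, 262, 0]) cube([118, 4874, 2360]);
translate([4841, 262, 0]) cube([118, 4874, 2360]);


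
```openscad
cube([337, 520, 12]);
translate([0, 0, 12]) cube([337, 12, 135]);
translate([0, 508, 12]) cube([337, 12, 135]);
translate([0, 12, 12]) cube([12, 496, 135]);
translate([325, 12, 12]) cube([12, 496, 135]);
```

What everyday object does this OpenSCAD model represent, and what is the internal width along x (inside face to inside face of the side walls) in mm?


An open box. The internal width is 313 mm.

A 337×520 base slab with four walls standing on it — an open box. The base is 337 mm wide and the walls are 12 mm thick, so the internal width is 337 − 2 × 12 = 313 mm.


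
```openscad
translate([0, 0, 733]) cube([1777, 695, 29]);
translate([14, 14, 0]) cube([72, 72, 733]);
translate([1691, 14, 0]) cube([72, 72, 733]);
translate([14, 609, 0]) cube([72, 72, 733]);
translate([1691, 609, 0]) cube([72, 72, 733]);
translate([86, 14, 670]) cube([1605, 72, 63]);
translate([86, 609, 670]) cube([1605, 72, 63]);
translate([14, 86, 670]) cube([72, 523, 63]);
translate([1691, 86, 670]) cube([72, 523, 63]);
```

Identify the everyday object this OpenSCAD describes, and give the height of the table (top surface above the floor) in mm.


A table. The table height is 762 mm.

A 1777×695×29 slab sits at z = 733 on four 72 mm square posts — a table. The top surface is at 733 + 29 = 762 mm.


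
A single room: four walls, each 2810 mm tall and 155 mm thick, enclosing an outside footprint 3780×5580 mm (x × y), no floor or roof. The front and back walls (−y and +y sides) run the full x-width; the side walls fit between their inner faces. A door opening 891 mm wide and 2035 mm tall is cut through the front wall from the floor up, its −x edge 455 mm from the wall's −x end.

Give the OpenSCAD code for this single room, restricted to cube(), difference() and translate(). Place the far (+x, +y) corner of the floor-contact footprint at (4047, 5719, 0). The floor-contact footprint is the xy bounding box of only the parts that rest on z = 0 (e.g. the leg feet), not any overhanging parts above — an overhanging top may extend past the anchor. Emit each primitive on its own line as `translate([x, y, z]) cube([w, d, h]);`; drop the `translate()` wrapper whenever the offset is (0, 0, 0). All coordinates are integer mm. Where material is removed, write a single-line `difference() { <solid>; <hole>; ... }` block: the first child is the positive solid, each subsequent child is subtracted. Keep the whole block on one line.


difference() { translate([267, 139, 0]) cube([3780, 155, 2810]); translate([722, 139, 0]) cube([891, 155, 2035]); }
translate([267, 5564, 0]) cube([3780, 155, 2810]);
translate([267, 294, 0]) cube([155, 5270, 2810]);
translate([3892, 294, 0]) cube([155, 5270, 2810]);


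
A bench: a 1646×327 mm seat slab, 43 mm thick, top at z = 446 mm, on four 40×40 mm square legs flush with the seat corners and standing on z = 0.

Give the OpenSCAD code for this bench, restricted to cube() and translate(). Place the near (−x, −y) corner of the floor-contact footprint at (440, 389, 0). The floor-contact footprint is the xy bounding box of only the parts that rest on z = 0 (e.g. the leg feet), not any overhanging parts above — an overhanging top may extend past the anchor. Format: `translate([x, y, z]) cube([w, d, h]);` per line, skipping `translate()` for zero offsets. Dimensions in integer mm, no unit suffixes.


// leg_h = 446 − 43 = 403
translate([440, 389, 403]) cube([1646, 327, 43]);
translate([440, 389, 0]) cube([40, 40, 403]);
translate([440, 676, 0]) cube([40, 40, 403]);
translate([2046, 389, 0]) cube([40, 40, 403]);
translate([2046, 676, 0]) cube([40, 40, 403]);


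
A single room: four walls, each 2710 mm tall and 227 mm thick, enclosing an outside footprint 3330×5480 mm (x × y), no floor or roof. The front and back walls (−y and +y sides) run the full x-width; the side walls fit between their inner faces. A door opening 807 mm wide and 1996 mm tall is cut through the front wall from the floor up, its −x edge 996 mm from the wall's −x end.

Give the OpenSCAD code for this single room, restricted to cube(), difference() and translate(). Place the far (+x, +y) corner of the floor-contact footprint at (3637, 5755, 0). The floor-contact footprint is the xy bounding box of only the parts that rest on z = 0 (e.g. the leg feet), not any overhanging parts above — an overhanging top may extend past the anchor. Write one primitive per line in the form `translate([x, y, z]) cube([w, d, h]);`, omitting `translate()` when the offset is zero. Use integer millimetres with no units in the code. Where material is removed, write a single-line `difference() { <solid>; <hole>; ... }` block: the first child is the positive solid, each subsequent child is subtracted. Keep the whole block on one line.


difference() { translate([307, 275, 0]) cube([3330, 227, 2710]); translate([1303, 275, 0]) cube([807, 227, 1996]); }
translate([307, 5528, 0]) cube([3330, 227, 2710]);
translate([307, 502, 0]) cube([227, 5026, 2710]);
translate([3410, 502, 0]) cube([227, 5026, 2710]);


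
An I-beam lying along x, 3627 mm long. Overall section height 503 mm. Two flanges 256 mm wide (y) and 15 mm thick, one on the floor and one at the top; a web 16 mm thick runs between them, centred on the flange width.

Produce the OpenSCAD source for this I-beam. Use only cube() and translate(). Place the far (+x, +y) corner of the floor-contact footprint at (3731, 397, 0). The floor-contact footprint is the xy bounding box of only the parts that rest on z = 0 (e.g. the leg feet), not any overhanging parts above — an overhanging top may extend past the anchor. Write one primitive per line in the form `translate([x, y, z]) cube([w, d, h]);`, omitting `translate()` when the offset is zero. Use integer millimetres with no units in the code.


translate([104, 141, 0]) cube([3627, 256, 15]);
translate([104, 261, 15]) cube([3627, 16, 473]);
translate([104, 141, 488]) cube([3627, 256, 15]);


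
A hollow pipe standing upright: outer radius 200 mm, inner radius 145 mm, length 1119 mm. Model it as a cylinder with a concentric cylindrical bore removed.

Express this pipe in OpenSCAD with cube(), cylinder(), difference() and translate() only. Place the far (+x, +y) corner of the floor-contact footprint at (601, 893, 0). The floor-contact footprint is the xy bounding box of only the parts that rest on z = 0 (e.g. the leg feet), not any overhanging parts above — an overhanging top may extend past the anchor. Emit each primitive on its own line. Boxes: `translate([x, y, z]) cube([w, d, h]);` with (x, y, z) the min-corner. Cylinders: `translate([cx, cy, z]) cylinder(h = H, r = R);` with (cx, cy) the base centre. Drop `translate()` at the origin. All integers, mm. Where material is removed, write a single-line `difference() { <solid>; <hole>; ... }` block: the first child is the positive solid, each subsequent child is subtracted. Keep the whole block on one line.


difference() { translate([401, 693, 0]) cylinder(h = 1119, r = 200); translate([401, 693, 0]) cylinder(h = 1119, r = 145); }


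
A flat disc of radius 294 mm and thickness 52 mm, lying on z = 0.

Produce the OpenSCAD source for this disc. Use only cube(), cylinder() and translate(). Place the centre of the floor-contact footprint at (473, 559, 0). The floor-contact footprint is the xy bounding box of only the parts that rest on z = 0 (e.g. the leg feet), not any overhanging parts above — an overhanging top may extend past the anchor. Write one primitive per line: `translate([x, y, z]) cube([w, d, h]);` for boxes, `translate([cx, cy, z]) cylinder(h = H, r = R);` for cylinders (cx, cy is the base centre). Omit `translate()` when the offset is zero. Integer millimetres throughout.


translate([473, 559, 0]) cylinder(h = 52, r = 294);


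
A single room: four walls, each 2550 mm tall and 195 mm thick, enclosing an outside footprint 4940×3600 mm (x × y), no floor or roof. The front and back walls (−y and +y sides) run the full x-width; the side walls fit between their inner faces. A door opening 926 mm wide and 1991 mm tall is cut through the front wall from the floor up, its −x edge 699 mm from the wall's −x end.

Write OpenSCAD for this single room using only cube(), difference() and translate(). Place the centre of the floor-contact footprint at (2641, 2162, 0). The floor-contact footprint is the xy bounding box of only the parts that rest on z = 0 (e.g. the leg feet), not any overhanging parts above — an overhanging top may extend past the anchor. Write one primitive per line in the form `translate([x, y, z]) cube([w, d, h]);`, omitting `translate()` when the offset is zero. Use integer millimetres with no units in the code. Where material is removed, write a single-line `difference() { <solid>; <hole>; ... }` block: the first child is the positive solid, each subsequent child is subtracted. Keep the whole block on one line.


difference() { translate([171, 362, 0]) cube([4940, 195, 2550]); translate([870, 362, 0]) cube([926, 195, 1991]); }
translate([171, 3767, 0]) cube([4940, 195, 2550]);
translate([171, 557, 0]) cube([195, 3210, 2550]);
translate([4916, 557, 0]) cube([195, 3210, 2550]);
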